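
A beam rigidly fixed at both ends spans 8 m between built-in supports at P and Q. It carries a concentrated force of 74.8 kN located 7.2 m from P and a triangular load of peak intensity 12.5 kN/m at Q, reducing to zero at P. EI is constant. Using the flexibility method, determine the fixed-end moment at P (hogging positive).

M_P = 32.05 kN·m

Take the two fixed-end moments M_P, M_Q as redundants; the released structure is the simple span PQ.
On the primary (simply-supported) span, the end slopes from the loading are:
  at P: point load 74.8 at a = 7.2: Pab(L + b)/(6LEI) = 78.99/EI
  at Q: point load 74.8 at a = 7.2: Pab(L + a)/(6LEI) = 136.4/EI
  at P: triangular load, peak 12.5: 7w₀L³/(360EI) = 124.4/EI
  at Q: triangular load, peak 12.5: w₀L³/(45EI) = 142.2/EI
  θ_P0 = 203.4/EI,  θ_Q0 = 278.7/EI
Flexibility coefficients: a unit moment at one end gives L/(3EI) there and L/(6EI) at the far end, so f₁₁ = f₂₂ = 2.667/EI and f₁₂ = f₂₁ = 1.333/EI.
Compatibility — zero rotation at each built-in end:
  2.667 M_P + 1.333 M_Q = 203.4
  1.333 M_P + 2.667 M_Q = 278.7
Solving the pair gives M_P = 32.05 kN·m and M_Q = 88.47 kN·m (hogging).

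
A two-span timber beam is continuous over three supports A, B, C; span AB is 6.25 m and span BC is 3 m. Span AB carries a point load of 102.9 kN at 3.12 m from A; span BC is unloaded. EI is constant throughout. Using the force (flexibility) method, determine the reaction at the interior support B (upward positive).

Take M_B as the redundant. Released structure: two simple spans AB and BC with a hinge at B.
Rotations at B on the released spans (each span's end-slope, ×1/EI):
  span AB: point load 102.9 at a = 3.12: Pab(L + a)/(6LEI) = 251.1/EI
  relative rotation θ_0 = (251.1 + 0)/EI = 251.1/EI
A unit hogging moment at B produces rotation L₁/(3EI) + L₂/(3EI) = 3.083/EI.
Compatibility: M_B·(L₁+L₂)/(3EI) = θ_0, giving M_B = 81.43 kN·m (hogging).
Span AB, ΣM about A with M_B applied at B: R_B^{AB}·6.25 = 321 + 81.43, so R_B^{AB} = 64.4 kN and R_A = 102.9 − 64.4 = 38.5 kN.
Span BC, ΣM about C: R_B^{BC}·3 = 0 + 81.43, so R_B^{BC} = 27.14 kN and R_C = 0 − 27.14 = -27.14 kN.
R_B = 64.4 + 27.14 = 91.54 kN.

R_B = 91.54 kN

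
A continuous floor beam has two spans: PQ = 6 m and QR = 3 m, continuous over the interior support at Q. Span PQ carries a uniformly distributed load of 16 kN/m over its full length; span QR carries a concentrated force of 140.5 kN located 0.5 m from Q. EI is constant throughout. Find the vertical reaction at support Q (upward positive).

R_Q = 198 kN

Take M_Q as the redundant. Released structure: two simple spans PQ and QR with a hinge at Q.
Rotations at Q on the released spans (each span's end-slope, ×1/EI):
  span PQ: UDL 16: wL³/(24EI) = 144/EI
  span QR: point load 140.5 at a = 0.5: Pab(L + b)/(6LEI) = 53.66/EI
  relative rotation θ_0 = (144 + 53.66)/EI = 197.7/EI
A unit hogging moment at Q produces rotation L₁/(3EI) + L₂/(3EI) = 3/EI.
Compatibility: M_Q·(L₁+L₂)/(3EI) = θ_0, giving M_Q = 65.89 kN·m (hogging).
Span PQ, ΣM about P with M_Q applied at Q: R_Q^{PQ}·6 = 288 + 65.89, so R_Q^{PQ} = 58.98 kN and R_P = 96 − 58.98 = 37.02 kN.
Span QR, ΣM about R: R_Q^{QR}·3 = 351.2 + 65.89, so R_Q^{QR} = 139 kN and R_R = 140.5 − 139 = 1.454 kN.
R_Q = 58.98 + 139 = 198 kN.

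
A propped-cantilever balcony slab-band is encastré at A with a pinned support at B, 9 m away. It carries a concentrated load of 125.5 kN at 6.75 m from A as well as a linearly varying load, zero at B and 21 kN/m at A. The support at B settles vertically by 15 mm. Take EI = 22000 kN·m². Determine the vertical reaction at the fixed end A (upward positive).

Take the reaction at B as the redundant and release it; the primary structure is a cantilever fixed at A.
Deflection at B on the released cantilever, summing each load's contribution:
  point load 125.5 at a = 6.75: Pa²(3L − a)/(6EI) = 19299/EI
  triangular load, peak 21 at the fixed end: w₀L⁴/(30EI) = 4593/EI
  δ_0 = 23891/EI
Flexibility coefficient — unit upward force at B: δ_{BB} = L³/(3EI) = 243/EI.
With EI = 22000 kN·m²: δ_0 = 1.086 m and δ_{BB} = 0.011045 m/kN.
Compatibility — the beam at B must follow the support down by 0.015 m: δ_0 − R_B·δ_{BB} = 0.015, so R_B = (1.086 − 0.015)/0.011045 = 96.96 kN.
Vertical equilibrium: R_A = ΣP − R_B = 220 − 96.96 = 123 kN.

R_A = 123 kN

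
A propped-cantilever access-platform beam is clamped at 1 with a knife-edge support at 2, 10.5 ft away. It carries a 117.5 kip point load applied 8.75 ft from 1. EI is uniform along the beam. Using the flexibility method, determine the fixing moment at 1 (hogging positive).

Choose R_2 as the redundant. The primary structure is the cantilever fixed at 1.
Free-end deflection of the primary structure under the applied loading (downward +):
  point load 117.5 at a = 8.75: Pa²(3L − a)/(6EI) = 34110/EI
Flexibility coefficient — unit upward force at 2: δ_{22} = L³/(3EI) = 385.9/EI.
The prop prevents deflection at 2: R_2 = δ_0/δ_{22} = 34110/385.9 = 88.4 kip.
Moment equilibrium about 1: M_1 = Σ(load moments about 1) − R_2·L = 1028 − 88.4×10.5 = 99.96 kip·ft.

M_1 = 99.96 kip·ft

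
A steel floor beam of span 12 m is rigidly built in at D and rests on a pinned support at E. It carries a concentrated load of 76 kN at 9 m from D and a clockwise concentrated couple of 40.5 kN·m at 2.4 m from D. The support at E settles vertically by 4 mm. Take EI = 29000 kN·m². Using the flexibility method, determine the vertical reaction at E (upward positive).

R_E = 49.71 kN

Remove the prop at E; the released (primary) structure is a cantilever built in at D.
Primary-structure tip deflection at E by superposition:
  point load 76 at a = 9: Pa²(3L − a)/(6EI) = 27702/EI
  clockwise couple 40.5 at a = 2.4: M₀a(2L − a)/(2EI) = 1050/EI
  δ_0 = 28752/EI
Tip deflection under a unit load at E: L³/(3EI) = 576/EI.
With EI = 29000 kN·m²: δ_0 = 0.99144 m and δ_{EE} = 0.019862 m/kN.
Compatibility — the beam at E must follow the support down by 0.004 m: δ_0 − R_E·δ_{EE} = 0.004, so R_E = (0.99144 − 0.004)/0.019862 = 49.71 kN.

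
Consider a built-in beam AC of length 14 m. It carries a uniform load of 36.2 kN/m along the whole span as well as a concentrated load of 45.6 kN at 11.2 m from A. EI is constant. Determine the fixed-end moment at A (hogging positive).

Release both end moments; the primary structure is a simply-supported span AC with redundants M_A and M_C.
Simple-span end rotations at A and C under the given loads:
  at A: UDL 36.2: wL³/(24EI) = 4139/EI
  at C: UDL 36.2: wL³/(24EI) = 4139/EI
  at A: point load 45.6 at a = 11.2: Pab(L + b)/(6LEI) = 286/EI
  at C: point load 45.6 at a = 11.2: Pab(L + a)/(6LEI) = 429/EI
  θ_A0 = 4425/EI,  θ_C0 = 4568/EI
Flexibility coefficients: a unit moment at one end gives L/(3EI) there and L/(6EI) at the far end, so f₁₁ = f₂₂ = 4.667/EI and f₁₂ = f₂₁ = 2.333/EI.
Compatibility — zero rotation at each built-in end:
  4.667 M_A + 2.333 M_C = 4425
  2.333 M_A + 4.667 M_C = 4568
Solving the pair gives M_A = 611.7 kN·m and M_C = 673 kN·m (hogging).

M_A = 611.7 kN·m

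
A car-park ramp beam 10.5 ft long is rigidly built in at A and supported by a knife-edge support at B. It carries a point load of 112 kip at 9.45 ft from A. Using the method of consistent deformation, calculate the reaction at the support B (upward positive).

R_B = 95.26 kip

Remove the prop at B; the released (primary) structure is a cantilever built in at A.
Deflection at B on the released cantilever, summing each load's contribution:
  point load 112 at a = 9.45: Pa²(3L − a)/(6EI) = 36757/EI
Tip deflection under a unit load at B: L³/(3EI) = 385.9/EI.
Compatibility at B: δ_0 − R_B·δ_{BB} = 0, so R_B = 36757/385.9 = 95.26 kip.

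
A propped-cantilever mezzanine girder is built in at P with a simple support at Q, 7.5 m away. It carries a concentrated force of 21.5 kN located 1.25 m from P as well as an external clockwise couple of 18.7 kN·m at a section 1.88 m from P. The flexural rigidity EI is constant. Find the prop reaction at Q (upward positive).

R_Q = 2.486 kN

Choose R_Q as the redundant. The primary structure is the cantilever fixed at P.
Free-end deflection of the primary structure under the applied loading (downward +):
  point load 21.5 at a = 1.25: Pa²(3L − a)/(6EI) = 119/EI
  clockwise couple 18.7 at a = 1.88: M₀a(2L − a)/(2EI) = 230.6/EI
  δ_0 = 349.6/EI
Tip deflection under a unit load at Q: L³/(3EI) = 140.6/EI.
The prop prevents deflection at Q: R_Q = δ_0/δ_{QQ} = 349.6/140.6 = 2.486 kN.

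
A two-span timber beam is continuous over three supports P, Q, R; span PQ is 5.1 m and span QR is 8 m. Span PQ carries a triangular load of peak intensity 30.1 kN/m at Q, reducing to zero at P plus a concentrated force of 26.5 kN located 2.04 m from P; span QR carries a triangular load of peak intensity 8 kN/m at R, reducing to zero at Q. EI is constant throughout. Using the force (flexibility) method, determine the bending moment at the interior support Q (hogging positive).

M_Q = 47.4 kN·m

Insert a hinge at Q; M_Q is the redundant, and each span becomes simply supported.
End slopes at the hinge Q, treating each span as simply supported:
  span PQ: triangular load, peak 30.1: w₀L³/(45EI) = 88.73/EI
  span PQ: point load 26.5 at a = 2.04: Pab(L + a)/(6LEI) = 38.6/EI
  span QR: triangular load, peak 8: 7w₀L³/(360EI) = 79.64/EI
  relative rotation θ_0 = (127.3 + 79.64)/EI = 207/EI
A unit hogging moment at Q produces rotation L₁/(3EI) + L₂/(3EI) = 4.367/EI.
Compatibility: M_Q·(L₁+L₂)/(3EI) = θ_0, giving M_Q = 47.4 kN·m (hogging).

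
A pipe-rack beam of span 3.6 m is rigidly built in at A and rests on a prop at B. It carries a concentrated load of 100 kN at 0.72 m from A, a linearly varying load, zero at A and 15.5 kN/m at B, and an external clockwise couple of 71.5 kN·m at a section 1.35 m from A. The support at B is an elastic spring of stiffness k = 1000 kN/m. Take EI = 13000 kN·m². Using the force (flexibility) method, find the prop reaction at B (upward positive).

R_B = 21.3 kN

Remove the prop at B; the released (primary) structure is a cantilever built in at A.
Deflection at B on the released cantilever, summing each load's contribution:
  point load 100 at a = 0.72: Pa²(3L − a)/(6EI) = 87.09/EI
  triangular load, peak 15.5 at the free end: 11w₀L⁴/(120EI) = 238.6/EI
  clockwise couple 71.5 at a = 1.35: M₀a(2L − a)/(2EI) = 282.3/EI
  δ_0 = 608.1/EI
Flexibility coefficient — unit upward force at B: δ_{BB} = L³/(3EI) = 15.55/EI.
With EI = 13000 kN·m²: δ_0 = 0.046775 m and δ_{BB} = 0.001196 m/kN.
Compatibility — the spring shortens by R_B/k under the reaction it provides: δ_0 − R_B·δ_{BB} = R_B/k. With 1/k = 0.001 m/kN, R_B = δ_0 / (δ_{BB} + 1/k) = 0.046775 / (0.001196 + 0.001) = 21.3 kN.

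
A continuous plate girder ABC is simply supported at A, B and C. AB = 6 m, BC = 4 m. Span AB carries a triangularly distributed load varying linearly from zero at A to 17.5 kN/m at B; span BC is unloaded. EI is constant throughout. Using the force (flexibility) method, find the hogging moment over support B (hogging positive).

Take M_B as the redundant. Released structure: two simple spans AB and BC with a hinge at B.
End slopes at the hinge B, treating each span as simply supported:
  span AB: triangular load, peak 17.5: w₀L³/(45EI) = 84/EI
  relative rotation θ_0 = (84 + 0)/EI = 84/EI
A unit hogging moment at B produces rotation L₁/(3EI) + L₂/(3EI) = 3.333/EI.
Slope continuity at B: θ_0 = M_B·3.333/EI, so M_B = 84/3.333 = 25.2 kN·m (hogging).

M_B = 25.2 kN·m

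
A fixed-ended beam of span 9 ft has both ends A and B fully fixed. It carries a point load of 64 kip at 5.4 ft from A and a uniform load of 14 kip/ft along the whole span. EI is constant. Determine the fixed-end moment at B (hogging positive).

Release both end moments; the primary structure is a simply-supported span AB with redundants M_A and M_B.
End rotations of the released simple span under the applied load (×1/EI):
  at A: point load 64 at a = 5.4: Pab(L + b)/(6LEI) = 290.3/EI
  at B: point load 64 at a = 5.4: Pab(L + a)/(6LEI) = 331.8/EI
  at A: UDL 14: wL³/(24EI) = 425.2/EI
  at B: UDL 14: wL³/(24EI) = 425.2/EI
  θ_A0 = 715.6/EI,  θ_B0 = 757/EI
Flexibility coefficients: a unit moment at one end gives L/(3EI) there and L/(6EI) at the far end, so f₁₁ = f₂₂ = 3/EI and f₁₂ = f₂₁ = 1.5/EI.
Compatibility — zero rotation at each built-in end:
  3 M_A + 1.5 M_B = 715.6
  1.5 M_A + 3 M_B = 757
Solving the pair gives M_A = 149.8 kip·ft and M_B = 177.4 kip·ft (hogging).

M_B = 177.4 kip·ft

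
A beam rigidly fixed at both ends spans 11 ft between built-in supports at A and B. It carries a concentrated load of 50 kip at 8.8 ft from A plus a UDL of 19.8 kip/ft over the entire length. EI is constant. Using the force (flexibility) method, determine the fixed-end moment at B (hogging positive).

M_B = 270.1 kip·ft

Release both end moments; the primary structure is a simply-supported span AB with redundants M_A and M_B.
Simple-span end rotations at A and B under the given loads:
  at A: point load 50 at a = 8.8: Pab(L + b)/(6LEI) = 193.6/EI
  at B: point load 50 at a = 8.8: Pab(L + a)/(6LEI) = 290.4/EI
  at A: UDL 19.8: wL³/(24EI) = 1098/EI
  at B: UDL 19.8: wL³/(24EI) = 1098/EI
  θ_A0 = 1292/EI,  θ_B0 = 1388/EI
Flexibility coefficients: a unit moment at one end gives L/(3EI) there and L/(6EI) at the far end, so f₁₁ = f₂₂ = 3.667/EI and f₁₂ = f₂₁ = 1.833/EI.
Compatibility — zero rotation at each built-in end:
  3.667 M_A + 1.833 M_B = 1292
  1.833 M_A + 3.667 M_B = 1388
Solving the pair gives M_A = 217.2 kip·ft and M_B = 270.1 kip·ft (hogging).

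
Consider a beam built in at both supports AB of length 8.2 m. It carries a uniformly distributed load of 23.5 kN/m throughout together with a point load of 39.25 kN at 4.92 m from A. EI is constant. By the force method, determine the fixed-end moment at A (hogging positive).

M_A = 162.6 kN·m

Take the two fixed-end moments M_A, M_B as redundants; the released structure is the simple span AB.
End rotations of the released simple span under the applied load (×1/EI):
  at A: UDL 23.5: wL³/(24EI) = 539.9/EI
  at B: UDL 23.5: wL³/(24EI) = 539.9/EI
  at A: point load 39.25 at a = 4.92: Pab(L + b)/(6LEI) = 147.8/EI
  at B: point load 39.25 at a = 4.92: Pab(L + a)/(6LEI) = 168.9/EI
  θ_A0 = 687.7/EI,  θ_B0 = 708.8/EI
Flexibility coefficients: a unit moment at one end gives L/(3EI) there and L/(6EI) at the far end, so f₁₁ = f₂₂ = 2.733/EI and f₁₂ = f₂₁ = 1.367/EI.
Compatibility — zero rotation at each built-in end:
  2.733 M_A + 1.367 M_B = 687.7
  1.367 M_A + 2.733 M_B = 708.8
Solving the pair gives M_A = 162.6 kN·m and M_B = 178 kN·m (hogging).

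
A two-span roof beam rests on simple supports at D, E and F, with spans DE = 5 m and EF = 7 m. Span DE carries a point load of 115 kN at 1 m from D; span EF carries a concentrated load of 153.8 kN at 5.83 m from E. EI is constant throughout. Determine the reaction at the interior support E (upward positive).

Insert a hinge at E; M_E is the redundant, and each span becomes simply supported.
Discontinuity in slope at E on the released structure — sum the simple-span end rotations:
  span DE: point load 115 at a = 1: Pab(L + a)/(6LEI) = 92/EI
  span EF: point load 153.8 at a = 5.83: Pab(L + b)/(6LEI) = 204.1/EI
  relative rotation θ_0 = (92 + 204.1)/EI = 296.1/EI
A unit hogging moment at E produces rotation L₁/(3EI) + L₂/(3EI) = 4/EI.
Compatibility: M_E·(L₁+L₂)/(3EI) = θ_0, giving M_E = 74.02 kN·m (hogging).
Span DE, ΣM about D with M_E applied at E: R_E^{DE}·5 = 115 + 74.02, so R_E^{DE} = 37.8 kN and R_D = 115 − 37.8 = 77.2 kN.
Span EF, ΣM about F: R_E^{EF}·7 = 179.9 + 74.02, so R_E^{EF} = 36.28 kN and R_F = 153.8 − 36.28 = 117.5 kN.
R_E = 37.8 + 36.28 = 74.08 kN.

R_E = 74.08 kN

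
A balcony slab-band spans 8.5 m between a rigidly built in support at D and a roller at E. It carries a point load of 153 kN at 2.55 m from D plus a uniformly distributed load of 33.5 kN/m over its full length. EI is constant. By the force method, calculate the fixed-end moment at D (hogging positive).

M_D = 534.7 kN·m

Choose R_E as the redundant. The primary structure is the cantilever fixed at D.
Free-end deflection of the primary structure under the applied loading (downward +):
  point load 153 at a = 2.55: Pa²(3L − a)/(6EI) = 3805/EI
  UDL 33.5: wL⁴/(8EI) = 21859/EI
  δ_0 = 25664/EI
Flexibility coefficient — unit upward force at E: δ_{EE} = L³/(3EI) = 204.7/EI.
The prop prevents deflection at E: R_E = δ_0/δ_{EE} = 25664/204.7 = 125.4 kN.
Moment equilibrium about D: M_D = Σ(load moments about D) − R_E·L = 1600 − 125.4×8.5 = 534.7 kN·m.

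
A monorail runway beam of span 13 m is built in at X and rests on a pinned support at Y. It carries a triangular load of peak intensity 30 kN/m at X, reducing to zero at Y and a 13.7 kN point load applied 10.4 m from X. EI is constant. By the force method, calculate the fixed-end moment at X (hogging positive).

Release the roller at Y. Primary structure: cantilever fixed at X.
Free-end deflection of the primary structure under the applied loading (downward +):
  triangular load, peak 30 at the fixed end: w₀L⁴/(30EI) = 28561/EI
  point load 13.7 at a = 10.4: Pa²(3L − a)/(6EI) = 7063/EI
  δ_0 = 35624/EI
Tip deflection under a unit load at Y: L³/(3EI) = 732.3/EI.
The prop prevents deflection at Y: R_Y = δ_0/δ_{YY} = 35624/732.3 = 48.64 kN.
Moment equilibrium about X: M_X = Σ(load moments about X) − R_Y·L = 987.5 − 48.64×13 = 355.1 kN·m.

M_X = 355.1 kN·m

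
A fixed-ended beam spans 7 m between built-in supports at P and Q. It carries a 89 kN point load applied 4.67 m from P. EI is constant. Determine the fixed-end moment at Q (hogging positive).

M_Q = 92.3 kN·m

Take the two fixed-end moments M_P, M_Q as redundants; the released structure is the simple span PQ.
On the primary (simply-supported) span, the end slopes from the loading are:
  at P: point load 89 at a = 4.67: Pab(L + b)/(6LEI) = 215.1/EI
  at Q: point load 89 at a = 4.67: Pab(L + a)/(6LEI) = 269.1/EI
  θ_P0 = 215.1/EI,  θ_Q0 = 269.1/EI
Flexibility coefficients: a unit moment at one end gives L/(3EI) there and L/(6EI) at the far end, so f₁₁ = f₂₂ = 2.333/EI and f₁₂ = f₂₁ = 1.167/EI.
Compatibility — zero rotation at each built-in end:
  2.333 M_P + 1.167 M_Q = 215.1
  1.167 M_P + 2.333 M_Q = 269.1
Solving the pair gives M_P = 46.05 kN·m and M_Q = 92.3 kN·m (hogging).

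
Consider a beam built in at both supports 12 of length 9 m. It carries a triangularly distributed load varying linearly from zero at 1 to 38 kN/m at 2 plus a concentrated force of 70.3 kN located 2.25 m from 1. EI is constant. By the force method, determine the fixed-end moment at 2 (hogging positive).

M_2 = 183.6 kN·m

Take the two fixed-end moments M_1, M_2 as redundants; the released structure is the simple span 12.
On the primary (simply-supported) span, the end slopes from the loading are:
  at 1: triangular load, peak 38: 7w₀L³/(360EI) = 538.6/EI
  at 2: triangular load, peak 38: w₀L³/(45EI) = 615.6/EI
  at 1: point load 70.3 at a = 2.25: Pab(L + b)/(6LEI) = 311.4/EI
  at 2: point load 70.3 at a = 2.25: Pab(L + a)/(6LEI) = 222.4/EI
  θ_10 = 850.1/EI,  θ_20 = 838/EI
Flexibility coefficients: a unit moment at one end gives L/(3EI) there and L/(6EI) at the far end, so f₁₁ = f₂₂ = 3/EI and f₁₂ = f₂₁ = 1.5/EI.
Compatibility — zero rotation at each built-in end:
  3 M_1 + 1.5 M_2 = 850.1
  1.5 M_1 + 3 M_2 = 838
Solving the pair gives M_1 = 191.6 kN·m and M_2 = 183.6 kN·m (hogging).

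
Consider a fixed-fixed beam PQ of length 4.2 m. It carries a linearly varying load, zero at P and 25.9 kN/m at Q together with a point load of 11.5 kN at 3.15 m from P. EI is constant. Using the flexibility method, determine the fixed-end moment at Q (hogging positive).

Take the two fixed-end moments M_P, M_Q as redundants; the released structure is the simple span PQ.
Simple-span end rotations at P and Q under the given loads:
  at P: triangular load, peak 25.9: 7w₀L³/(360EI) = 37.31/EI
  at Q: triangular load, peak 25.9: w₀L³/(45EI) = 42.64/EI
  at P: point load 11.5 at a = 3.15: Pab(L + b)/(6LEI) = 7.924/EI
  at Q: point load 11.5 at a = 3.15: Pab(L + a)/(6LEI) = 11.09/EI
  θ_P0 = 45.24/EI,  θ_Q0 = 53.74/EI
Flexibility coefficients: a unit moment at one end gives L/(3EI) there and L/(6EI) at the far end, so f₁₁ = f₂₂ = 1.4/EI and f₁₂ = f₂₁ = 0.7/EI.
Compatibility — zero rotation at each built-in end:
  1.4 M_P + 0.7 M_Q = 45.24
  0.7 M_P + 1.4 M_Q = 53.74
Solving the pair gives M_P = 17.49 kN·m and M_Q = 29.64 kN·m (hogging).

M_Q = 29.64 kN·m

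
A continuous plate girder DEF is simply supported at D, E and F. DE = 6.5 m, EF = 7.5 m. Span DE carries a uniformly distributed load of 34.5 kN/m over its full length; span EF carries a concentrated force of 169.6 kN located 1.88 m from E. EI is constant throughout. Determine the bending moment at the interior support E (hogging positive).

M_E = 196.5 kN·m

Insert a hinge at E; M_E is the redundant, and each span becomes simply supported.
Rotations at E on the released spans (each span's end-slope, ×1/EI):
  span DE: UDL 34.5: wL³/(24EI) = 394.8/EI
  span EF: point load 169.6 at a = 1.88: Pab(L + b)/(6LEI) = 522.4/EI
  relative rotation θ_0 = (394.8 + 522.4)/EI = 917.2/EI
A unit hogging moment at E produces rotation L₁/(3EI) + L₂/(3EI) = 4.667/EI.
Compatibility: M_E·(L₁+L₂)/(3EI) = θ_0, giving M_E = 196.5 kN·m (hogging).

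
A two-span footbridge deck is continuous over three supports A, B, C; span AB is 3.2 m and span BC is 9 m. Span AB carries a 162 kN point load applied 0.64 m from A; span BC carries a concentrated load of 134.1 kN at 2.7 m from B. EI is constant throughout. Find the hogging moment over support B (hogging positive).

Insert a hinge at B; M_B is the redundant, and each span becomes simply supported.
End slopes at the hinge B, treating each span as simply supported:
  span AB: point load 162 at a = 0.64: Pab(L + a)/(6LEI) = 53.08/EI
  span BC: point load 134.1 at a = 2.7: Pab(L + b)/(6LEI) = 646.3/EI
  relative rotation θ_0 = (53.08 + 646.3)/EI = 699.4/EI
A unit hogging moment at B produces rotation L₁/(3EI) + L₂/(3EI) = 4.067/EI.
Compatibility: M_B·(L₁+L₂)/(3EI) = θ_0, giving M_B = 172 kN·m (hogging).

M_B = 172 kN·m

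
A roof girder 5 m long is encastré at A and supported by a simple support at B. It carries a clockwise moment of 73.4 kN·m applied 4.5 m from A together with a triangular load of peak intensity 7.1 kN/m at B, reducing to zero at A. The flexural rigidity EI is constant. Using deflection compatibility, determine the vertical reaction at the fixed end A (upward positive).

R_A = -13.81 kN

Release the roller at B. Primary structure: cantilever fixed at A.
Deflection at B on the released cantilever, summing each load's contribution:
  clockwise couple 73.4 at a = 4.5: M₀a(2L − a)/(2EI) = 908.3/EI
  triangular load, peak 7.1 at the free end: 11w₀L⁴/(120EI) = 406.8/EI
  δ_0 = 1315/EI
Flexibility coefficient — unit upward force at B: δ_{BB} = L³/(3EI) = 41.67/EI.
Compatibility at B: δ_0 − R_B·δ_{BB} = 0, so R_B = 1315/41.67 = 31.56 kN.
Vertical equilibrium: R_A = ΣP − R_B = 17.75 − 31.56 = -13.81 kN.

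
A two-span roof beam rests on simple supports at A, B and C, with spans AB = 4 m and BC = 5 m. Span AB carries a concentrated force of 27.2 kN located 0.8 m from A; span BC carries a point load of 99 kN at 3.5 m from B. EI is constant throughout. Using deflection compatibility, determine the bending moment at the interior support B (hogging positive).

M_B = 42.18 kN·m

Take M_B as the redundant. Released structure: two simple spans AB and BC with a hinge at B.
Discontinuity in slope at B on the released structure — sum the simple-span end rotations:
  span AB: point load 27.2 at a = 0.8: Pab(L + a)/(6LEI) = 13.93/EI
  span BC: point load 99 at a = 3.5: Pab(L + b)/(6LEI) = 112.6/EI
  relative rotation θ_0 = (13.93 + 112.6)/EI = 126.5/EI
A unit hogging moment at B produces rotation L₁/(3EI) + L₂/(3EI) = 3/EI.
Slope continuity at B: θ_0 = M_B·3/EI, so M_B = 126.5/3 = 42.18 kN·m (hogging).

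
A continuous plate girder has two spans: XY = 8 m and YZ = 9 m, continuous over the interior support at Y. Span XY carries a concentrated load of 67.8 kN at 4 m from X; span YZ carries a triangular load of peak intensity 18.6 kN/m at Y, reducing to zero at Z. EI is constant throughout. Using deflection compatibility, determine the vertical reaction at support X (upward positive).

R_X = 21.27 kN

Take M_Y as the redundant. Released structure: two simple spans XY and YZ with a hinge at Y.
Rotations at Y on the released spans (each span's end-slope, ×1/EI):
  span XY: point load 67.8 at a = 4: Pab(L + a)/(6LEI) = 271.2/EI
  span YZ: triangular load, peak 18.6: w₀L³/(45EI) = 301.3/EI
  relative rotation θ_0 = (271.2 + 301.3)/EI = 572.5/EI
A unit hogging moment at Y produces rotation L₁/(3EI) + L₂/(3EI) = 5.667/EI.
Compatibility: M_Y·(L₁+L₂)/(3EI) = θ_0, giving M_Y = 101 kN·m (hogging).
Span XY, ΣM about X with M_Y applied at Y: R_Y^{XY}·8 = 271.2 + 101, so R_Y^{XY} = 46.53 kN and R_X = 67.8 − 46.53 = 21.27 kN.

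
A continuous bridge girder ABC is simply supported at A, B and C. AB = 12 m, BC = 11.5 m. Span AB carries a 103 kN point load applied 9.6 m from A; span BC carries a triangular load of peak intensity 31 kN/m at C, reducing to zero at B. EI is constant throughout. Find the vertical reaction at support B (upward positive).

R_B = 177.2 kN

Release continuity at B by inserting a hinge; the redundant is the internal moment M_B. The primary structure is two simply-supported spans AB and BC.
Discontinuity in slope at B on the released structure — sum the simple-span end rotations:
  span AB: point load 103 at a = 9.6: Pab(L + a)/(6LEI) = 711.9/EI
  span BC: triangular load, peak 31: 7w₀L³/(360EI) = 916.7/EI
  relative rotation θ_0 = (711.9 + 916.7)/EI = 1629/EI
A unit hogging moment at B produces rotation L₁/(3EI) + L₂/(3EI) = 7.833/EI.
Compatibility: M_B·(L₁+L₂)/(3EI) = θ_0, giving M_B = 207.9 kN·m (hogging).
Span AB, ΣM about A with M_B applied at B: R_B^{AB}·12 = 988.8 + 207.9, so R_B^{AB} = 99.73 kN and R_A = 103 − 99.73 = 3.274 kN.
Span BC, ΣM about C: R_B^{BC}·11.5 = 683.3 + 207.9, so R_B^{BC} = 77.5 kN and R_C = 178.2 − 77.5 = 100.8 kN.
R_B = 99.73 + 77.5 = 177.2 kN.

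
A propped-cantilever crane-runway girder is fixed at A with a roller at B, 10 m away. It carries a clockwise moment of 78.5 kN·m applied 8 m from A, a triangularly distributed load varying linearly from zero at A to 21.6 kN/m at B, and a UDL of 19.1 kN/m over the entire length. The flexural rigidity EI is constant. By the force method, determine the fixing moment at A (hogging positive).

M_A = 330.2 kN·m

Remove the prop at B; the released (primary) structure is a cantilever built in at A.
Downward deflection at the released point B due to the loads:
  clockwise couple 78.5 at a = 8: M₀a(2L − a)/(2EI) = 3768/EI
  triangular load, peak 21.6 at the free end: 11w₀L⁴/(120EI) = 19800/EI
  UDL 19.1: wL⁴/(8EI) = 23875/EI
  δ_0 = 47443/EI
Tip deflection under a unit load at B: L³/(3EI) = 333.3/EI.
Compatibility at B: δ_0 − R_B·δ_{BB} = 0, so R_B = 47443/333.3 = 142.3 kN.
Moment equilibrium about A: M_A = Σ(load moments about A) − R_B·L = 1754 − 142.3×10 = 330.2 kN·m.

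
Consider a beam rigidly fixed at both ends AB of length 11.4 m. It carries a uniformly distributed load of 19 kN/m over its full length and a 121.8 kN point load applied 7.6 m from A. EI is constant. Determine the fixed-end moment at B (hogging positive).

Release both end moments; the primary structure is a simply-supported span AB with redundants M_A and M_B.
End rotations of the released simple span under the applied load (×1/EI):
  at A: UDL 19: wL³/(24EI) = 1173/EI
  at B: UDL 19: wL³/(24EI) = 1173/EI
  at A: point load 121.8 at a = 7.6: Pab(L + b)/(6LEI) = 781.7/EI
  at B: point load 121.8 at a = 7.6: Pab(L + a)/(6LEI) = 977.1/EI
  θ_A0 = 1955/EI,  θ_B0 = 2150/EI
Flexibility coefficients: a unit moment at one end gives L/(3EI) there and L/(6EI) at the far end, so f₁₁ = f₂₂ = 3.8/EI and f₁₂ = f₂₁ = 1.9/EI.
Compatibility — zero rotation at each built-in end:
  3.8 M_A + 1.9 M_B = 1955
  1.9 M_A + 3.8 M_B = 2150
Solving the pair gives M_A = 308.6 kN·m and M_B = 411.5 kN·m (hogging).

M_B = 411.5 kN·m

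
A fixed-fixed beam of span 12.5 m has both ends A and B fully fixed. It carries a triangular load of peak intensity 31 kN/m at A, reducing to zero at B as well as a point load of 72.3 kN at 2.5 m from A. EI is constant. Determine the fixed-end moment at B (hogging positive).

Release both end moments; the primary structure is a simply-supported span AB with redundants M_A and M_B.
Simple-span end rotations at A and B under the given loads:
  at A: triangular load, peak 31: w₀L³/(45EI) = 1345/EI
  at B: triangular load, peak 31: 7w₀L³/(360EI) = 1177/EI
  at A: point load 72.3 at a = 2.5: Pab(L + b)/(6LEI) = 542.2/EI
  at B: point load 72.3 at a = 2.5: Pab(L + a)/(6LEI) = 361.5/EI
  θ_A0 = 1888/EI,  θ_B0 = 1539/EI
Flexibility coefficients: a unit moment at one end gives L/(3EI) there and L/(6EI) at the far end, so f₁₁ = f₂₂ = 4.167/EI and f₁₂ = f₂₁ = 2.083/EI.
Compatibility — zero rotation at each built-in end:
  4.167 M_A + 2.083 M_B = 1888
  2.083 M_A + 4.167 M_B = 1539
Solving the pair gives M_A = 357.9 kN·m and M_B = 190.4 kN·m (hogging).

M_B = 190.4 kN·m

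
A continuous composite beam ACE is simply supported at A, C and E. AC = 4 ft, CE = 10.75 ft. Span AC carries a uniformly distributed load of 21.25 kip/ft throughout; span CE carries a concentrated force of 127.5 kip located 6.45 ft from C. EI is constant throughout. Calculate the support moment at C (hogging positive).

Release continuity at C by inserting a hinge; the redundant is the internal moment M_C. The primary structure is two simply-supported spans AC and CE.
Rotations at C on the released spans (each span's end-slope, ×1/EI):
  span AC: UDL 21.25: wL³/(24EI) = 56.67/EI
  span CE: point load 127.5 at a = 6.45: Pab(L + b)/(6LEI) = 825.1/EI
  relative rotation θ_0 = (56.67 + 825.1)/EI = 881.8/EI
A unit hogging moment at C produces rotation L₁/(3EI) + L₂/(3EI) = 4.917/EI.
Slope continuity at C: θ_0 = M_C·4.917/EI, so M_C = 881.8/4.917 = 179.3 kip·ft (hogging).

M_C = 179.3 kip·ft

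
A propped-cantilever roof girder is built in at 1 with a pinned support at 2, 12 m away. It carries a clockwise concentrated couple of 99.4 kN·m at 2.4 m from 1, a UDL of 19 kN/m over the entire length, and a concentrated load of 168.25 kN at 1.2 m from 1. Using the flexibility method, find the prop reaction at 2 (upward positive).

R_2 = 92.41 kN

Release the roller at 2. Primary structure: cantilever fixed at 1.
Deflection at 2 on the released cantilever, summing each load's contribution:
  clockwise couple 99.4 at a = 2.4: M₀a(2L − a)/(2EI) = 2576/EI
  UDL 19: wL⁴/(8EI) = 49248/EI
  point load 168.25 at a = 1.2: Pa²(3L − a)/(6EI) = 1405/EI
  δ_0 = 53230/EI
Flexibility coefficient — unit upward force at 2: δ_{22} = L³/(3EI) = 576/EI.
Compatibility at 2: δ_0 − R_2·δ_{22} = 0, so R_2 = 53230/576 = 92.41 kN.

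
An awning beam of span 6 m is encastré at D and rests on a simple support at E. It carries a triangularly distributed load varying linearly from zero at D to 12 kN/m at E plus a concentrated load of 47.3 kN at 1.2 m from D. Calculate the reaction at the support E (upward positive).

Remove the prop at E; the released (primary) structure is a cantilever built in at D.
Downward deflection at the released point E due to the loads:
  triangular load, peak 12 at the free end: 11w₀L⁴/(120EI) = 1426/EI
  point load 47.3 at a = 1.2: Pa²(3L − a)/(6EI) = 190.7/EI
  δ_0 = 1616/EI
Flexibility coefficient — unit upward force at E: δ_{EE} = L³/(3EI) = 72/EI.
Compatibility at E: δ_0 − R_E·δ_{EE} = 0, so R_E = 1616/72 = 22.45 kN.

R_E = 22.45 kN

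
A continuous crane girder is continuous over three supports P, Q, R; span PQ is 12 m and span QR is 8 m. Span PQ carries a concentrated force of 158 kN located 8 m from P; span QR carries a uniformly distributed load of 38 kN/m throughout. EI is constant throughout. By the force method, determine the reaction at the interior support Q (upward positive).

Release continuity at Q by inserting a hinge; the redundant is the internal moment M_Q. The primary structure is two simply-supported spans PQ and QR.
Rotations at Q on the released spans (each span's end-slope, ×1/EI):
  span PQ: point load 158 at a = 8: Pab(L + a)/(6LEI) = 1404/EI
  span QR: UDL 38: wL³/(24EI) = 810.7/EI
  relative rotation θ_0 = (1404 + 810.7)/EI = 2215/EI
A unit hogging moment at Q produces rotation L₁/(3EI) + L₂/(3EI) = 6.667/EI.
Compatibility: M_Q·(L₁+L₂)/(3EI) = θ_0, giving M_Q = 332.3 kN·m (hogging).
Span PQ, ΣM about P with M_Q applied at Q: R_Q^{PQ}·12 = 1264 + 332.3, so R_Q^{PQ} = 133 kN and R_P = 158 − 133 = 24.98 kN.
Span QR, ΣM about R: R_Q^{QR}·8 = 1216 + 332.3, so R_Q^{QR} = 193.5 kN and R_R = 304 − 193.5 = 110.5 kN.
R_Q = 133 + 193.5 = 326.6 kN.

R_Q = 326.6 kN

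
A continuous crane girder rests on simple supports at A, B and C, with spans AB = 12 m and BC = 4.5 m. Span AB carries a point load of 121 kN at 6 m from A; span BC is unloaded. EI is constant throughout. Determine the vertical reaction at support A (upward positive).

Insert a hinge at B; M_B is the redundant, and each span becomes simply supported.
Rotations at B on the released spans (each span's end-slope, ×1/EI):
  span AB: point load 121 at a = 6: Pab(L + a)/(6LEI) = 1089/EI
  relative rotation θ_0 = (1089 + 0)/EI = 1089/EI
A unit hogging moment at B produces rotation L₁/(3EI) + L₂/(3EI) = 5.5/EI.
Compatibility: M_B·(L₁+L₂)/(3EI) = θ_0, giving M_B = 198 kN·m (hogging).
Span AB, ΣM about A with M_B applied at B: R_B^{AB}·12 = 726 + 198, so R_B^{AB} = 77 kN and R_A = 121 − 77 = 44 kN.

R_A = 44 kN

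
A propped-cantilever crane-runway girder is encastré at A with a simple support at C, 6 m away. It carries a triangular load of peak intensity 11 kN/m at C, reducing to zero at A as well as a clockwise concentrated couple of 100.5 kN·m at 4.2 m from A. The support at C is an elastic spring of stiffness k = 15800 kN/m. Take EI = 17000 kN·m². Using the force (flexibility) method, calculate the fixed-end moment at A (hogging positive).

Choose R_C as the redundant. The primary structure is the cantilever fixed at A.
Downward deflection at the released point C due to the loads:
  triangular load, peak 11 at the free end: 11w₀L⁴/(120EI) = 1307/EI
  clockwise couple 100.5 at a = 4.2: M₀a(2L − a)/(2EI) = 1646/EI
  δ_0 = 2953/EI
Flexibility coefficient — unit upward force at C: δ_{CC} = L³/(3EI) = 72/EI.
With EI = 17000 kN·m²: δ_0 = 0.17371 m and δ_{CC} = 0.004235 m/kN.
Compatibility — the spring shortens by R_C/k under the reaction it provides: δ_0 − R_C·δ_{CC} = R_C/k. With 1/k = 0.000063 m/kN, R_C = δ_0 / (δ_{CC} + 1/k) = 0.17371 / (0.004235 + 0.000063) = 40.41 kN.
Moment equilibrium about A: M_A = Σ(load moments about A) − R_C·L = 232.5 − 40.41×6 = -9.959 kN·m.

M_A = -9.959 kN·m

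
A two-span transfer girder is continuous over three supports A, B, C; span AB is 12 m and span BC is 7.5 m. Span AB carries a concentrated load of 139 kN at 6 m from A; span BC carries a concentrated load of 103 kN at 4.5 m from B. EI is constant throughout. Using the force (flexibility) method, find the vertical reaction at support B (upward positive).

Insert a hinge at B; M_B is the redundant, and each span becomes simply supported.
End slopes at the hinge B, treating each span as simply supported:
  span AB: point load 139 at a = 6: Pab(L + a)/(6LEI) = 1251/EI
  span BC: point load 103 at a = 4.5: Pab(L + b)/(6LEI) = 324.4/EI
  relative rotation θ_0 = (1251 + 324.4)/EI = 1575/EI
A unit hogging moment at B produces rotation L₁/(3EI) + L₂/(3EI) = 6.5/EI.
Slope continuity at B: θ_0 = M_B·6.5/EI, so M_B = 1575/6.5 = 242.4 kN·m (hogging).
Span AB, ΣM about A with M_B applied at B: R_B^{AB}·12 = 834 + 242.4, so R_B^{AB} = 89.7 kN and R_A = 139 − 89.7 = 49.3 kN.
Span BC, ΣM about C: R_B^{BC}·7.5 = 309 + 242.4, so R_B^{BC} = 73.52 kN and R_C = 103 − 73.52 = 29.48 kN.
R_B = 89.7 + 73.52 = 163.2 kN.

R_B = 163.2 kN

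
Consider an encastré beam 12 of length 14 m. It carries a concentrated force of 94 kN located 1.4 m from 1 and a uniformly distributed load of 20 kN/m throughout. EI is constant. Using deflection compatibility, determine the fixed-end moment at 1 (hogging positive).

M_1 = 433.3 kN·m

Release both end moments; the primary structure is a simply-supported span 12 with redundants M_1 and M_2.
On the primary (simply-supported) span, the end slopes from the loading are:
  at 1: point load 94 at a = 1.4: Pab(L + b)/(6LEI) = 525.1/EI
  at 2: point load 94 at a = 1.4: Pab(L + a)/(6LEI) = 304/EI
  at 1: UDL 20: wL³/(24EI) = 2287/EI
  at 2: UDL 20: wL³/(24EI) = 2287/EI
  θ_10 = 2812/EI,  θ_20 = 2591/EI
Flexibility coefficients: a unit moment at one end gives L/(3EI) there and L/(6EI) at the far end, so f₁₁ = f₂₂ = 4.667/EI and f₁₂ = f₂₁ = 2.333/EI.
Compatibility — zero rotation at each built-in end:
  4.667 M_1 + 2.333 M_2 = 2812
  2.333 M_1 + 4.667 M_2 = 2591
Solving the pair gives M_1 = 433.3 kN·m and M_2 = 338.5 kN·m (hogging).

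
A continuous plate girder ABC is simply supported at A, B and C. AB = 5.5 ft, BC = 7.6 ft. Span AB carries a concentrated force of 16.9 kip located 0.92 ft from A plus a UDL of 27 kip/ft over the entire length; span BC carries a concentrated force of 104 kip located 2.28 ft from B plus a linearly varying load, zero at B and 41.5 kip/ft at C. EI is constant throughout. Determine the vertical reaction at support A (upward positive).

R_A = 50.32 kip

Insert a hinge at B; M_B is the redundant, and each span becomes simply supported.
Rotations at B on the released spans (each span's end-slope, ×1/EI):
  span AB: point load 16.9 at a = 0.92: Pab(L + a)/(6LEI) = 13.85/EI
  span AB: UDL 27: wL³/(24EI) = 187.2/EI
  span BC: point load 104 at a = 2.28: Pab(L + b)/(6LEI) = 357.4/EI
  span BC: triangular load, peak 41.5: 7w₀L³/(360EI) = 354.2/EI
  relative rotation θ_0 = (201 + 711.6)/EI = 912.7/EI
A unit hogging moment at B produces rotation L₁/(3EI) + L₂/(3EI) = 4.367/EI.
Slope continuity at B: θ_0 = M_B·4.367/EI, so M_B = 912.7/4.367 = 209 kip·ft (hogging).
Span AB, ΣM about A with M_B applied at B: R_B^{AB}·5.5 = 423.9 + 209, so R_B^{AB} = 115.1 kip and R_A = 165.4 − 115.1 = 50.32 kip.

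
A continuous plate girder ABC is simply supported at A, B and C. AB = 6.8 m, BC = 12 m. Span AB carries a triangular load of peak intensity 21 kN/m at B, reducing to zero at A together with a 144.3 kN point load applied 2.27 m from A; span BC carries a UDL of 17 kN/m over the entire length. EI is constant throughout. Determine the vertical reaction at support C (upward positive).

R_C = 79.39 kN

Insert a hinge at B; M_B is the redundant, and each span becomes simply supported.
End slopes at the hinge B, treating each span as simply supported:
  span AB: triangular load, peak 21: w₀L³/(45EI) = 146.7/EI
  span AB: point load 144.3 at a = 2.27: Pab(L + a)/(6LEI) = 329.9/EI
  span BC: UDL 17: wL³/(24EI) = 1224/EI
  relative rotation θ_0 = (476.6 + 1224)/EI = 1701/EI
A unit hogging moment at B produces rotation L₁/(3EI) + L₂/(3EI) = 6.267/EI.
Compatibility: M_B·(L₁+L₂)/(3EI) = θ_0, giving M_B = 271.4 kN·m (hogging).
Span BC, ΣM about C: R_B^{BC}·12 = 1224 + 271.4, so R_B^{BC} = 124.6 kN and R_C = 204 − 124.6 = 79.39 kN.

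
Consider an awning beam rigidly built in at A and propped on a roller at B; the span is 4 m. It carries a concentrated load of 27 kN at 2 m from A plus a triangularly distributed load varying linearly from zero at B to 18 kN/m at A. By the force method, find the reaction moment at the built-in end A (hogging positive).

M_A = 39.45 kN·m

Remove the prop at B; the released (primary) structure is a cantilever built in at A.
Primary-structure tip deflection at B by superposition:
  point load 27 at a = 2: Pa²(3L − a)/(6EI) = 180/EI
  triangular load, peak 18 at the fixed end: w₀L⁴/(30EI) = 153.6/EI
  δ_0 = 333.6/EI
Flexibility coefficient — unit upward force at B: δ_{BB} = L³/(3EI) = 21.33/EI.
Compatibility at B: δ_0 − R_B·δ_{BB} = 0, so R_B = 333.6/21.33 = 15.64 kN.
Moment equilibrium about A: M_A = Σ(load moments about A) − R_B·L = 102 − 15.64×4 = 39.45 kN·m.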